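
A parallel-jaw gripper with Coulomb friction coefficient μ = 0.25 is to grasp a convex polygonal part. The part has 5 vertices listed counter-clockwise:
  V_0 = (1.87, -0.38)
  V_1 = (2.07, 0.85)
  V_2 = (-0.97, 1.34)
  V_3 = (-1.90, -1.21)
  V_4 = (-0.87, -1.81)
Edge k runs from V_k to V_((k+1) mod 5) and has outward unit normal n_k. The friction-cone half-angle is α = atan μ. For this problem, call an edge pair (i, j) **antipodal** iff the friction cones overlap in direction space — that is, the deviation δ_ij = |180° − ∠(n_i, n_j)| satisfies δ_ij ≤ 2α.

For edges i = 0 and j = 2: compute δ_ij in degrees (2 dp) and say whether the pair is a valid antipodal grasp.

α = atan 0.25 = 14.04°;  2α = 28.07°
edge 0: e_0 = (+0.20, +1.23);  n_0 = (+0.9870, -0.1605)
edge 2: e_2 = (-0.93, -2.55);  n_2 = (-0.9395, +0.3426)
∠(n_0, n_2) = 169.20°
δ = |180° − 169.20°| = 10.80°
10.80° ≤ 2α = 28.07°  →  valid

δ = 10.80°, valid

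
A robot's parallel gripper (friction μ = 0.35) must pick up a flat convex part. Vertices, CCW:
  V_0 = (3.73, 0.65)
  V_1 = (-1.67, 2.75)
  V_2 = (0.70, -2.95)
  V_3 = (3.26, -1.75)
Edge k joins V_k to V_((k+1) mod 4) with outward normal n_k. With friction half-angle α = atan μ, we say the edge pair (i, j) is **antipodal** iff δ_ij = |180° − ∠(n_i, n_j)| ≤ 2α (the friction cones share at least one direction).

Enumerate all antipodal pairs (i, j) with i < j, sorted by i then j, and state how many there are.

α = atan 0.35 = 19.29°;  2α = 38.58°
n_0 = (+0.3624, +0.9320)
n_1 = (-0.9234, -0.3839)
n_2 = (+0.4244, -0.9055)
n_3 = (+0.9814, -0.1922)
  (0,1): δ = 46.17°  ·
  (0,2): δ = 46.37°  ·
  (0,3): δ = 100.17°  ·
  (1,2): δ = 87.46°  ·
  (1,3): δ = 33.66°  ✓
  (2,3): δ = 126.20°  ·
antipodal pairs: 1

count = 1; pairs: (1,3)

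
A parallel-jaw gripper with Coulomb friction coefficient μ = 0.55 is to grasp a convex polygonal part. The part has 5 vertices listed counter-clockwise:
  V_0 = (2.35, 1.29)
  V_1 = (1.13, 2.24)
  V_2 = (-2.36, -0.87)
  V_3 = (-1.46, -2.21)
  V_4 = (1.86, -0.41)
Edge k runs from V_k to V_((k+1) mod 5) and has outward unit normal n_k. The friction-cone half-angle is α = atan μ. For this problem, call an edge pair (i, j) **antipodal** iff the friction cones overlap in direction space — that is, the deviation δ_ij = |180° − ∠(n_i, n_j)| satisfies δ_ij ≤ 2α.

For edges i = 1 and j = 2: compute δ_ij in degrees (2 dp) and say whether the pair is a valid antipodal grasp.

α = atan 0.55 = 28.81°;  2α = 57.62°
edge 1: e_1 = (-3.49, -3.11);  n_1 = (-0.6653, +0.7466)
edge 2: e_2 = (+0.90, -1.34);  n_2 = (-0.8301, -0.5576)
∠(n_1, n_2) = 82.18°
δ = |180° − 82.18°| = 97.82°
97.82° > 2α = 57.62°  →  invalid

δ = 97.82°, invalid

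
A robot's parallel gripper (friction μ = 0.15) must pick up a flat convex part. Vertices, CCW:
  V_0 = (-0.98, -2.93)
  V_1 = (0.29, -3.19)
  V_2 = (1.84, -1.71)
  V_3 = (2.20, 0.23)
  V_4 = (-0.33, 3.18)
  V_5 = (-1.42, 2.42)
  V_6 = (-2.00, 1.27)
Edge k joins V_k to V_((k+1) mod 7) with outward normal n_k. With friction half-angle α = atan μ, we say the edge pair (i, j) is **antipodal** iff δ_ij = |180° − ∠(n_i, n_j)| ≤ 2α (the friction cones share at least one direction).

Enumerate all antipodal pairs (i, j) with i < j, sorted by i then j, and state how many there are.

count = 2; pairs: (1,4), (2,5)

α = atan 0.15 = 8.53°;  2α = 17.06°
n_0 = (-0.2006, -0.9797)
n_1 = (+0.6906, -0.7232)
n_2 = (+0.9832, -0.1825)
n_3 = (+0.7591, +0.6510)
n_4 = (-0.5719, +0.8203)
n_5 = (-0.8929, +0.4503)
n_6 = (-0.9718, -0.2360)
  (0,1): δ = 124.75°  ·
  (0,2): δ = 88.94°  ·
  (0,3): δ = 37.81°  ·
  (0,4): δ = 46.46°  ·
  (0,5): δ = 74.81°  ·
  (0,6): δ = 115.22°  ·
  (1,2): δ = 144.19°  ·
  (1,3): δ = 93.06°  ·
  (1,4): δ = 8.79°  ✓
  (1,5): δ = 19.56°  ·
  (1,6): δ = 59.97°  ·
  (2,3): δ = 128.87°  ·
  (2,4): δ = 44.60°  ·
  (2,5): δ = 16.25°  ✓
  (2,6): δ = 24.16°  ·
  (3,4): δ = 95.73°  ·
  (3,5): δ = 67.38°  ·
  (3,6): δ = 26.97°  ·
  (4,5): δ = 151.65°  ·
  (4,6): δ = 111.24°  ·
  (5,6): δ = 139.59°  ·
antipodal pairs: 2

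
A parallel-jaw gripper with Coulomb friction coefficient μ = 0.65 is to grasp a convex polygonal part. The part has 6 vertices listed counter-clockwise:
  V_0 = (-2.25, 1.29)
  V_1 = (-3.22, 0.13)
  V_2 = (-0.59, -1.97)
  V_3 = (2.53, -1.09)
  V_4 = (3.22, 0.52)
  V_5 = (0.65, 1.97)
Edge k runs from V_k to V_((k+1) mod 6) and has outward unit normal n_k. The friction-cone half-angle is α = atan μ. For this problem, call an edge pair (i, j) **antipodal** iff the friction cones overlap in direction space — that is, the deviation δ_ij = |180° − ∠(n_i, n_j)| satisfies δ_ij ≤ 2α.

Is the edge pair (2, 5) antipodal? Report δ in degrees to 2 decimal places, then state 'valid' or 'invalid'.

α = atan 0.65 = 33.02°;  2α = 66.05°
edge 2: e_2 = (+3.12, +0.88);  n_2 = (+0.2715, -0.9624)
edge 5: e_5 = (-2.90, -0.68);  n_5 = (-0.2283, +0.9736)
∠(n_2, n_5) = 177.45°
δ = |180° − 177.45°| = 2.55°
2.55° ≤ 2α = 66.05°  →  valid

δ = 2.55°, valid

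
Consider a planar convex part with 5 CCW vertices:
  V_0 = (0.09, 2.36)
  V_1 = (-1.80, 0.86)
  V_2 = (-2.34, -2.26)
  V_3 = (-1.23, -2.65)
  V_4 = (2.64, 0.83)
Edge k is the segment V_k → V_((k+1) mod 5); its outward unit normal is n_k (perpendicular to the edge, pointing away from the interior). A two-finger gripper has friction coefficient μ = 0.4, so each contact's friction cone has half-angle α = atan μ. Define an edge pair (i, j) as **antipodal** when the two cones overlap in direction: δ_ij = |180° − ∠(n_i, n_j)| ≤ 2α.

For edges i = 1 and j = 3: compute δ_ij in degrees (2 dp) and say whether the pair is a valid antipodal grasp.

α = atan 0.4 = 21.80°;  2α = 43.60°
edge 1: e_1 = (-0.54, -3.12);  n_1 = (-0.9854, +0.1705)
edge 3: e_3 = (+3.87, +3.48);  n_3 = (+0.6686, -0.7436)
∠(n_1, n_3) = 141.78°
δ = |180° − 141.78°| = 38.22°
38.22° ≤ 2α = 43.60°  →  valid

δ = 38.22°, valid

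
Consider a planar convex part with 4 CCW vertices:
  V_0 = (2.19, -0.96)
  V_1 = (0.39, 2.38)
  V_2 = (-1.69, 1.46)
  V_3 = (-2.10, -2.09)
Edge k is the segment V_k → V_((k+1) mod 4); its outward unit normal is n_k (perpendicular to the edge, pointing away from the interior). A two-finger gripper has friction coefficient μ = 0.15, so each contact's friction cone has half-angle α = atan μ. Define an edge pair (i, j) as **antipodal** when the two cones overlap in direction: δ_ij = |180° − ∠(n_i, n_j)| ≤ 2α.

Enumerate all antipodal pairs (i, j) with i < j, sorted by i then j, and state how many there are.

α = atan 0.15 = 8.53°;  2α = 17.06°
n_0 = (+0.8803, +0.4744)
n_1 = (-0.4045, +0.9145)
n_2 = (-0.9934, +0.1147)
n_3 = (+0.2547, -0.9670)
  (0,1): δ = 94.46°  ·
  (0,2): δ = 34.91°  ·
  (0,3): δ = 76.44°  ·
  (1,2): δ = 120.45°  ·
  (1,3): δ = 9.10°  ✓
  (2,3): δ = 68.66°  ·
antipodal pairs: 1

count = 1; pairs: (1,3)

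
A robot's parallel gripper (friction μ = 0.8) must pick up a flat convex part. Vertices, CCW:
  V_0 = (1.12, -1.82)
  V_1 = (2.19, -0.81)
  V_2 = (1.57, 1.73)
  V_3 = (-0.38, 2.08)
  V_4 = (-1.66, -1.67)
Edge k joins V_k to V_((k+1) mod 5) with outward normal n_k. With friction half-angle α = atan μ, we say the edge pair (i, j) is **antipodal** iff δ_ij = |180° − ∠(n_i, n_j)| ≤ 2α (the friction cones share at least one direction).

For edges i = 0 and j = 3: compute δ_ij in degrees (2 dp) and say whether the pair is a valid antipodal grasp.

α = atan 0.8 = 38.66°;  2α = 77.32°
edge 0: e_0 = (+1.07, +1.01);  n_0 = (+0.6864, -0.7272)
edge 3: e_3 = (-1.28, -3.75);  n_3 = (-0.9464, +0.3230)
∠(n_0, n_3) = 152.19°
δ = |180° − 152.19°| = 27.81°
27.81° ≤ 2α = 77.32°  →  valid

δ = 27.81°, valid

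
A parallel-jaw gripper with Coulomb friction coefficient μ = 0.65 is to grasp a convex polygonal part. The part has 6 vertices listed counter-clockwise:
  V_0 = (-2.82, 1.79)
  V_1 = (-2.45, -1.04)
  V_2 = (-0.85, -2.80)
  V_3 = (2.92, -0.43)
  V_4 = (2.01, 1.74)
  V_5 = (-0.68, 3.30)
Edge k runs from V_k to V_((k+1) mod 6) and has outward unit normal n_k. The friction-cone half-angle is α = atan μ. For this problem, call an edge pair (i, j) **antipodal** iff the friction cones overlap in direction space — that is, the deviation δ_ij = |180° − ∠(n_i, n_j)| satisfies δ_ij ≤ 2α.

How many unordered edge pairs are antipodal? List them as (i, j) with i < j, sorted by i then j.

α = atan 0.65 = 33.02°;  2α = 66.05°
n_0 = (-0.9916, -0.1296)
n_1 = (-0.7399, -0.6727)
n_2 = (+0.5322, -0.8466)
n_3 = (+0.9222, +0.3867)
n_4 = (+0.5017, +0.8651)
n_5 = (-0.5765, +0.8171)
  (0,1): δ = 145.18°  ·
  (0,2): δ = 65.29°  ✓
  (0,3): δ = 15.30°  ✓
  (0,4): δ = 52.44°  ✓
  (0,5): δ = 117.76°  ·
  (1,2): δ = 100.12°  ·
  (1,3): δ = 19.52°  ✓
  (1,4): δ = 17.62°  ✓
  (1,5): δ = 82.93°  ·
  (2,3): δ = 99.40°  ·
  (2,4): δ = 62.27°  ✓
  (2,5): δ = 3.05°  ✓
  (3,4): δ = 142.86°  ·
  (3,5): δ = 77.54°  ·
  (4,5): δ = 114.68°  ·
antipodal pairs: 7

count = 7; pairs: (0,2), (0,3), (0,4), (1,3), (1,4), (2,4), (2,5)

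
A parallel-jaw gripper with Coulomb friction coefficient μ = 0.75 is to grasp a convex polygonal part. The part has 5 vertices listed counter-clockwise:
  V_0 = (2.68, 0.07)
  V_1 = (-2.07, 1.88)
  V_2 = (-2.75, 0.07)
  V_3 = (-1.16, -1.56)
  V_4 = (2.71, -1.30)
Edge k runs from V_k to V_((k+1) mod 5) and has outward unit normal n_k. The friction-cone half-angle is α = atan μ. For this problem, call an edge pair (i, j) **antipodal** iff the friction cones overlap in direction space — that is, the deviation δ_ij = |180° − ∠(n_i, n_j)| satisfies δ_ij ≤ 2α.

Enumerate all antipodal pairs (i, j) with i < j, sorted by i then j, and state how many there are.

α = atan 0.75 = 36.87°;  2α = 73.74°
n_0 = (+0.3561, +0.9345)
n_1 = (-0.9361, +0.3517)
n_2 = (-0.7158, -0.6983)
n_3 = (+0.0670, -0.9978)
n_4 = (+0.9998, +0.0219)
  (0,1): δ = 89.73°  ·
  (0,2): δ = 24.85°  ✓
  (0,3): δ = 24.70°  ✓
  (0,4): δ = 112.11°  ·
  (1,2): δ = 115.12°  ·
  (1,3): δ = 65.57°  ✓
  (1,4): δ = 21.85°  ✓
  (2,3): δ = 130.44°  ·
  (2,4): δ = 43.03°  ✓
  (3,4): δ = 92.59°  ·
antipodal pairs: 5

count = 5; pairs: (0,2), (0,3), (1,3), (1,4), (2,4)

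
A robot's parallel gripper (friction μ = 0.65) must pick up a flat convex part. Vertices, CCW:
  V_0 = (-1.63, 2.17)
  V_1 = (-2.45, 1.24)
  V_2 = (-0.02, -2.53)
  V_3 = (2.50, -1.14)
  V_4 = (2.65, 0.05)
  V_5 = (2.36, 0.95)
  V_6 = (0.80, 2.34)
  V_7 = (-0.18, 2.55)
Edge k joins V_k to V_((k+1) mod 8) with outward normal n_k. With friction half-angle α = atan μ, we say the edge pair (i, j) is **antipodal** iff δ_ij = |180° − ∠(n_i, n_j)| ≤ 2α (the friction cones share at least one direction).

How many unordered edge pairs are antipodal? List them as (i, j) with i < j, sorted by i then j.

count = 9; pairs: (0,2), (0,3), (0,4), (1,3), (1,4), (1,5), (1,6), (2,6), (2,7)

α = atan 0.65 = 33.02°;  2α = 66.05°
n_0 = (-0.7501, +0.6614)
n_1 = (-0.8405, -0.5418)
n_2 = (+0.4830, -0.8756)
n_3 = (+0.9921, -0.1251)
n_4 = (+0.9518, +0.3067)
n_5 = (+0.6653, +0.7466)
n_6 = (+0.2095, +0.9778)
n_7 = (-0.2535, +0.9673)
  (0,1): δ = 105.79°  ·
  (0,2): δ = 19.72°  ✓
  (0,3): δ = 34.22°  ✓
  (0,4): δ = 59.26°  ✓
  (0,5): δ = 89.70°  ·
  (0,6): δ = 119.31°  ·
  (0,7): δ = 146.09°  ·
  (1,2): δ = 93.92°  ·
  (1,3): δ = 39.99°  ✓
  (1,4): δ = 14.94°  ✓
  (1,5): δ = 15.49°  ✓
  (1,6): δ = 45.10°  ✓
  (1,7): δ = 71.88°  ·
  (2,3): δ = 126.06°  ·
  (2,4): δ = 101.02°  ·
  (2,5): δ = 70.58°  ·
  (2,6): δ = 40.98°  ✓
  (2,7): δ = 14.20°  ✓
  (3,4): δ = 154.96°  ·
  (3,5): δ = 124.52°  ·
  (3,6): δ = 94.91°  ·
  (3,7): δ = 68.13°  ·
  (4,5): δ = 149.56°  ·
  (4,6): δ = 119.95°  ·
  (4,7): δ = 93.17°  ·
  (5,6): δ = 150.39°  ·
  (5,7): δ = 123.61°  ·
  (6,7): δ = 153.22°  ·
antipodal pairs: 9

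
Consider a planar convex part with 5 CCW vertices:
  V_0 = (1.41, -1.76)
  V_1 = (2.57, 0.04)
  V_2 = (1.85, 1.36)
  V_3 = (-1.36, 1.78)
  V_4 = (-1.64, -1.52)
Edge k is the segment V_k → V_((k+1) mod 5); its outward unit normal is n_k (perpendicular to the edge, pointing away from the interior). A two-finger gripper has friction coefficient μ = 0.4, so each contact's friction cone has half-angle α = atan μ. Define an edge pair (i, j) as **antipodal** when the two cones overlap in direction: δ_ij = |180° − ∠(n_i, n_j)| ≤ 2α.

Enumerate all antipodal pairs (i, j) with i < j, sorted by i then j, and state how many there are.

α = atan 0.4 = 21.80°;  2α = 43.60°
n_0 = (+0.8406, -0.5417)
n_1 = (+0.8779, +0.4789)
n_2 = (+0.1297, +0.9915)
n_3 = (-0.9964, +0.0845)
n_4 = (-0.0784, -0.9969)
  (0,1): δ = 118.59°  ·
  (0,2): δ = 64.65°  ·
  (0,3): δ = 27.95°  ✓
  (0,4): δ = 118.30°  ·
  (1,2): δ = 126.06°  ·
  (1,3): δ = 33.46°  ✓
  (1,4): δ = 56.89°  ·
  (2,3): δ = 87.40°  ·
  (2,4): δ = 2.96°  ✓
  (3,4): δ = 89.65°  ·
antipodal pairs: 3

count = 3; pairs: (0,3), (1,3), (2,4)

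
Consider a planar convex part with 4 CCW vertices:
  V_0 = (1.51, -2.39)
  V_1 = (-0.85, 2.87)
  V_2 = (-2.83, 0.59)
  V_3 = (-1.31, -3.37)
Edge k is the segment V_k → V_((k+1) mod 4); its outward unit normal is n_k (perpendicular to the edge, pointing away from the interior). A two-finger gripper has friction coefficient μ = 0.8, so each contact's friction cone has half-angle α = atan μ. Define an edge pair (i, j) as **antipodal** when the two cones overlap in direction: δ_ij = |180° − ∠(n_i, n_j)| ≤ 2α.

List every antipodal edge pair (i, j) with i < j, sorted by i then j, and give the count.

count = 3; pairs: (0,1), (0,2), (1,3)

α = atan 0.8 = 38.66°;  2α = 77.32°
n_0 = (+0.9124, +0.4094)
n_1 = (-0.7550, +0.6557)
n_2 = (-0.9336, -0.3583)
n_3 = (+0.3283, -0.9446)
  (0,1): δ = 65.14°  ✓
  (0,2): δ = 3.17°  ✓
  (0,3): δ = 85.00°  ·
  (1,2): δ = 118.03°  ·
  (1,3): δ = 29.87°  ✓
  (2,3): δ = 91.84°  ·
antipodal pairs: 3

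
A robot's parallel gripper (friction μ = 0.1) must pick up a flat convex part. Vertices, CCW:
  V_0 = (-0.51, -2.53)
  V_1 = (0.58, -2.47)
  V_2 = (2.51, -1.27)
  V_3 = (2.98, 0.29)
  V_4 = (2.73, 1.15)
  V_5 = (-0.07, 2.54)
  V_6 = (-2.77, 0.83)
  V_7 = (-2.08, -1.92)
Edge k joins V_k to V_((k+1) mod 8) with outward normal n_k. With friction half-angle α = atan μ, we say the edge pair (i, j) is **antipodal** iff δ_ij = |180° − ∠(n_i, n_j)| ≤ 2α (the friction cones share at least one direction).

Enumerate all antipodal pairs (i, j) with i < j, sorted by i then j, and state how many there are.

α = atan 0.1 = 5.71°;  2α = 11.42°
n_0 = (+0.0550, -0.9985)
n_1 = (+0.5280, -0.8492)
n_2 = (+0.9575, -0.2885)
n_3 = (+0.9602, +0.2791)
n_4 = (+0.4447, +0.8957)
n_5 = (-0.5351, +0.8448)
n_6 = (-0.9699, -0.2434)
n_7 = (-0.3622, -0.9321)
  (0,1): δ = 151.28°  ·
  (0,2): δ = 109.92°  ·
  (0,3): δ = 76.94°  ·
  (0,4): δ = 29.55°  ·
  (0,5): δ = 29.20°  ·
  (0,6): δ = 100.93°  ·
  (0,7): δ = 155.62°  ·
  (1,2): δ = 138.64°  ·
  (1,3): δ = 105.66°  ·
  (1,4): δ = 58.27°  ·
  (1,5): δ = 0.48°  ✓
  (1,6): δ = 72.21°  ·
  (1,7): δ = 126.90°  ·
  (2,3): δ = 147.02°  ·
  (2,4): δ = 99.63°  ·
  (2,5): δ = 40.89°  ·
  (2,6): δ = 30.85°  ·
  (2,7): δ = 85.53°  ·
  (3,4): δ = 132.61°  ·
  (3,5): δ = 73.86°  ·
  (3,6): δ = 2.12°  ✓
  (3,7): δ = 52.56°  ·
  (4,5): δ = 121.25°  ·
  (4,6): δ = 49.51°  ·
  (4,7): δ = 5.17°  ✓
  (5,6): δ = 108.26°  ·
  (5,7): δ = 53.58°  ·
  (6,7): δ = 125.32°  ·
antipodal pairs: 3

count = 3; pairs: (1,5), (3,6), (4,7)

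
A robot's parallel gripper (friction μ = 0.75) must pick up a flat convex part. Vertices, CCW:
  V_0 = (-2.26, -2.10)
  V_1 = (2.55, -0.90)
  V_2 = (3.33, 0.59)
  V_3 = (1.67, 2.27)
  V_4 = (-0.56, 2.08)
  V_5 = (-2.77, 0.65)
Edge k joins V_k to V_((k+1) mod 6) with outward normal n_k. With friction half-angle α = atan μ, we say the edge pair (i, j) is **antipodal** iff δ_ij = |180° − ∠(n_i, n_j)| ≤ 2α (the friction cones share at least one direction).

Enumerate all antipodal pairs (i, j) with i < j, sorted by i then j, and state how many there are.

count = 7; pairs: (0,2), (0,3), (0,4), (1,3), (1,4), (1,5), (2,5)

α = atan 0.75 = 36.87°;  2α = 73.74°
n_0 = (+0.2421, -0.9703)
n_1 = (+0.8859, -0.4638)
n_2 = (+0.7113, +0.7029)
n_3 = (-0.0849, +0.9964)
n_4 = (-0.5433, +0.8396)
n_5 = (-0.9832, -0.1823)
  (0,1): δ = 131.64°  ·
  (0,2): δ = 59.35°  ✓
  (0,3): δ = 9.14°  ✓
  (0,4): δ = 18.90°  ✓
  (0,5): δ = 86.50°  ·
  (1,2): δ = 107.71°  ·
  (1,3): δ = 57.50°  ✓
  (1,4): δ = 29.46°  ✓
  (1,5): δ = 38.14°  ✓
  (2,3): δ = 129.79°  ·
  (2,4): δ = 101.75°  ·
  (2,5): δ = 34.15°  ✓
  (3,4): δ = 151.96°  ·
  (3,5): δ = 84.36°  ·
  (4,5): δ = 112.40°  ·
antipodal pairs: 7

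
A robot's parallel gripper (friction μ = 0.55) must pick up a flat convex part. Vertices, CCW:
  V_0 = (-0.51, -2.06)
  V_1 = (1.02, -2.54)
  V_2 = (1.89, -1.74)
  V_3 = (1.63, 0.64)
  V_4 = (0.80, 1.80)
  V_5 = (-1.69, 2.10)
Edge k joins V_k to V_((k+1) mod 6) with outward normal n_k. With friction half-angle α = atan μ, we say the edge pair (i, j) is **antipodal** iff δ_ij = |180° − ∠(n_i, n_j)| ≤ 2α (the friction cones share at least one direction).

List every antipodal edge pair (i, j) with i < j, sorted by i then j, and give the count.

α = atan 0.55 = 28.81°;  2α = 57.62°
n_0 = (-0.2993, -0.9541)
n_1 = (+0.6769, -0.7361)
n_2 = (+0.9941, +0.1086)
n_3 = (+0.8133, +0.5819)
n_4 = (+0.1196, +0.9928)
n_5 = (-0.9620, -0.2729)
  (0,1): δ = 119.98°  ·
  (0,2): δ = 66.35°  ·
  (0,3): δ = 37.00°  ✓
  (0,4): δ = 10.55°  ✓
  (0,5): δ = 123.25°  ·
  (1,2): δ = 126.37°  ·
  (1,3): δ = 97.02°  ·
  (1,4): δ = 49.47°  ✓
  (1,5): δ = 63.24°  ·
  (2,3): δ = 150.65°  ·
  (2,4): δ = 103.10°  ·
  (2,5): δ = 9.60°  ✓
  (3,4): δ = 132.45°  ·
  (3,5): δ = 19.75°  ✓
  (4,5): δ = 67.29°  ·
antipodal pairs: 5

count = 5; pairs: (0,3), (0,4), (1,4), (2,5), (3,5)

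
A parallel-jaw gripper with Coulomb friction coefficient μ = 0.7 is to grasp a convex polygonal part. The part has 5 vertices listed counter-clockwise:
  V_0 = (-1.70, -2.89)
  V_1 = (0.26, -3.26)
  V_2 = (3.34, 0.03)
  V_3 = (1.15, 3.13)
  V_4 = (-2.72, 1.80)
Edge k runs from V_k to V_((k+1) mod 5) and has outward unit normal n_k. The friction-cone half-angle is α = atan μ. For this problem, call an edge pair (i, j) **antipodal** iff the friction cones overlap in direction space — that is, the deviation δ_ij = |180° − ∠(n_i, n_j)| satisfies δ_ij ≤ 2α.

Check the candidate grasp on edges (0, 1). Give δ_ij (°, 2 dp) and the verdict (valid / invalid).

α = atan 0.7 = 34.99°;  2α = 69.98°
edge 0: e_0 = (+1.96, -0.37);  n_0 = (-0.1855, -0.9826)
edge 1: e_1 = (+3.08, +3.29);  n_1 = (+0.7300, -0.6834)
∠(n_0, n_1) = 57.58°
δ = |180° − 57.58°| = 122.42°
122.42° > 2α = 69.98°  →  invalid

δ = 122.42°, invalid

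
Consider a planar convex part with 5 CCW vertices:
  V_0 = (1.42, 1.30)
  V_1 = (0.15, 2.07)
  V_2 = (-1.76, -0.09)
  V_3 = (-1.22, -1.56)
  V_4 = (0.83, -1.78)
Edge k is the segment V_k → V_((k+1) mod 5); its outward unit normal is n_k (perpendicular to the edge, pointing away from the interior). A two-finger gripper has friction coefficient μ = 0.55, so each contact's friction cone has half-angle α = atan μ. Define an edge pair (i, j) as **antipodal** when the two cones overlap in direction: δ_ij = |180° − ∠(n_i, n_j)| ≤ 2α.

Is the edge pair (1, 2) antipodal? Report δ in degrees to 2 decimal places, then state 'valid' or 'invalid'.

α = atan 0.55 = 28.81°;  2α = 57.62°
edge 1: e_1 = (-1.91, -2.16);  n_1 = (-0.7491, +0.6624)
edge 2: e_2 = (+0.54, -1.47);  n_2 = (-0.9387, -0.3448)
∠(n_1, n_2) = 61.66°
δ = |180° − 61.66°| = 118.34°
118.34° > 2α = 57.62°  →  invalid

δ = 118.34°, invalid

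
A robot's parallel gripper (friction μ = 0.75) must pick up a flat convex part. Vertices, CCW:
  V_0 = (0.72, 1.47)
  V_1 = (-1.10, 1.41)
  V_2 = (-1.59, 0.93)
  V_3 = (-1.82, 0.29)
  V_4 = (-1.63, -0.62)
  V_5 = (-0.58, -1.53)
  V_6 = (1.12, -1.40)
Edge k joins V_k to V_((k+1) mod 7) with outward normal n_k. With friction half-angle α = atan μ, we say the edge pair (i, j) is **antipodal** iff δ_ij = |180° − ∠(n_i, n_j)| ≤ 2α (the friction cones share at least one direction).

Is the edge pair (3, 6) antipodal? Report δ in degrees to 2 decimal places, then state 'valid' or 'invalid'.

δ = 3.86°, valid

α = atan 0.75 = 36.87°;  2α = 73.74°
edge 3: e_3 = (+0.19, -0.91);  n_3 = (-0.9789, -0.2044)
edge 6: e_6 = (-0.40, +2.87);  n_6 = (+0.9904, +0.1380)
∠(n_3, n_6) = 176.14°
δ = |180° − 176.14°| = 3.86°
3.86° ≤ 2α = 73.74°  →  valid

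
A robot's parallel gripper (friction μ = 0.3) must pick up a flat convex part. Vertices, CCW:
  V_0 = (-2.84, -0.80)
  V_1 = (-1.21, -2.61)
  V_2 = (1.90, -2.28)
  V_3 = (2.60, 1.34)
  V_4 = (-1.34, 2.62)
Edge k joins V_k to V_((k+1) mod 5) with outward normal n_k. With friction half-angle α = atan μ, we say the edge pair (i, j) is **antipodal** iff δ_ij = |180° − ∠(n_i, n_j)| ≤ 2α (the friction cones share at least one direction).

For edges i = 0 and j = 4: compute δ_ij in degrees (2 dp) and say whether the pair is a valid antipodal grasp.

δ = 114.31°, invalid

α = atan 0.3 = 16.70°;  2α = 33.40°
edge 0: e_0 = (+1.63, -1.81);  n_0 = (-0.7431, -0.6692)
edge 4: e_4 = (-1.50, -3.42);  n_4 = (-0.9158, +0.4017)
∠(n_0, n_4) = 65.69°
δ = |180° − 65.69°| = 114.31°
114.31° > 2α = 33.40°  →  invalid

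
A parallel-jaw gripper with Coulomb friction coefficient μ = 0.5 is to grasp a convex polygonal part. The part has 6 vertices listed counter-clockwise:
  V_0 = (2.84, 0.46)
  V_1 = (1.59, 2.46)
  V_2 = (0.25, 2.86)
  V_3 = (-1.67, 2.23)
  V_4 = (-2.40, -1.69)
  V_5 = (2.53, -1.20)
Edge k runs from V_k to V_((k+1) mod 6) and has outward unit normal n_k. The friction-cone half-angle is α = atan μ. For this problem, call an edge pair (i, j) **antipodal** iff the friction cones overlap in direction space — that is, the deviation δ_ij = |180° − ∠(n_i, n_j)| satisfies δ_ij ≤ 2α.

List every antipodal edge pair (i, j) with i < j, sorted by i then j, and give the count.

α = atan 0.5 = 26.57°;  2α = 53.13°
n_0 = (+0.8480, +0.5300)
n_1 = (+0.2860, +0.9582)
n_2 = (-0.3118, +0.9502)
n_3 = (-0.9831, +0.1831)
n_4 = (+0.0989, -0.9951)
n_5 = (+0.9830, -0.1836)
  (0,1): δ = 138.63°  ·
  (0,2): δ = 103.84°  ·
  (0,3): δ = 42.55°  ✓
  (0,4): δ = 63.67°  ·
  (0,5): δ = 137.42°  ·
  (1,2): δ = 145.21°  ·
  (1,3): δ = 83.93°  ·
  (1,4): δ = 22.30°  ✓
  (1,5): δ = 96.04°  ·
  (2,3): δ = 118.71°  ·
  (2,4): δ = 12.49°  ✓
  (2,5): δ = 61.26°  ·
  (3,4): δ = 73.77°  ·
  (3,5): δ = 0.03°  ✓
  (4,5): δ = 106.25°  ·
antipodal pairs: 4

count = 4; pairs: (0,3), (1,4), (2,4), (3,5)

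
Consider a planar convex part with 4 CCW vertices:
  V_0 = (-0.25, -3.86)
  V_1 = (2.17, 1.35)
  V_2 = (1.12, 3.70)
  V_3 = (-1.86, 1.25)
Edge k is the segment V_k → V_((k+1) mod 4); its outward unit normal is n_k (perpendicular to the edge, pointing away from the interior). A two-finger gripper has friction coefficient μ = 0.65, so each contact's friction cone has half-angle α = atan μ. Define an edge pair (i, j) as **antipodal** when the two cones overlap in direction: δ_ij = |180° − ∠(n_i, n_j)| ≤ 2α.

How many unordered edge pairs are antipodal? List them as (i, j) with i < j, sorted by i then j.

count = 3; pairs: (0,2), (0,3), (1,3)

α = atan 0.65 = 33.02°;  2α = 66.05°
n_0 = (+0.9069, -0.4213)
n_1 = (+0.9130, +0.4079)
n_2 = (-0.6351, +0.7725)
n_3 = (-0.9538, -0.3005)
  (0,1): δ = 131.01°  ·
  (0,2): δ = 25.66°  ✓
  (0,3): δ = 42.40°  ✓
  (1,2): δ = 74.65°  ·
  (1,3): δ = 6.59°  ✓
  (2,3): δ = 111.94°  ·
antipodal pairs: 3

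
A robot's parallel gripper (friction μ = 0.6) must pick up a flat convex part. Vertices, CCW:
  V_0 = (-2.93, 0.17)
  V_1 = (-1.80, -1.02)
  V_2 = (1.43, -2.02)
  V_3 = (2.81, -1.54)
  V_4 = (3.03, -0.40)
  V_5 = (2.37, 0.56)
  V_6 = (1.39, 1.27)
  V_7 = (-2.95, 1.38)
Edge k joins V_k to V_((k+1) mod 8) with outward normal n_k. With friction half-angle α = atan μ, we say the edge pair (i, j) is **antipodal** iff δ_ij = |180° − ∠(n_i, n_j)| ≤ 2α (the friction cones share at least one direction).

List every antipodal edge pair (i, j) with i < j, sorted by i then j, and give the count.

count = 12; pairs: (0,3), (0,4), (0,5), (0,6), (1,4), (1,5), (1,6), (2,5), (2,6), (3,7), (4,7), (5,7)

α = atan 0.6 = 30.96°;  2α = 61.93°
n_0 = (-0.7252, -0.6886)
n_1 = (-0.2957, -0.9553)
n_2 = (+0.3285, -0.9445)
n_3 = (+0.9819, -0.1895)
n_4 = (+0.8240, +0.5665)
n_5 = (+0.5867, +0.8098)
n_6 = (+0.0253, +0.9997)
n_7 = (-0.9999, -0.0165)
  (0,1): δ = 150.72°  ·
  (0,2): δ = 114.34°  ·
  (0,3): δ = 54.44°  ✓
  (0,4): δ = 9.01°  ✓
  (0,5): δ = 10.56°  ✓
  (0,6): δ = 45.03°  ✓
  (0,7): δ = 137.43°  ·
  (1,2): δ = 143.62°  ·
  (1,3): δ = 83.72°  ·
  (1,4): δ = 38.29°  ✓
  (1,5): δ = 18.72°  ✓
  (1,6): δ = 15.75°  ✓
  (1,7): δ = 108.15°  ·
  (2,3): δ = 120.10°  ·
  (2,4): δ = 74.67°  ·
  (2,5): δ = 55.10°  ✓
  (2,6): δ = 20.63°  ✓
  (2,7): δ = 71.77°  ·
  (3,4): δ = 134.57°  ·
  (3,5): δ = 115.00°  ·
  (3,6): δ = 80.53°  ·
  (3,7): δ = 11.87°  ✓
  (4,5): δ = 160.43°  ·
  (4,6): δ = 125.96°  ·
  (4,7): δ = 33.56°  ✓
  (5,6): δ = 145.53°  ·
  (5,7): δ = 53.13°  ✓
  (6,7): δ = 87.60°  ·
antipodal pairs: 12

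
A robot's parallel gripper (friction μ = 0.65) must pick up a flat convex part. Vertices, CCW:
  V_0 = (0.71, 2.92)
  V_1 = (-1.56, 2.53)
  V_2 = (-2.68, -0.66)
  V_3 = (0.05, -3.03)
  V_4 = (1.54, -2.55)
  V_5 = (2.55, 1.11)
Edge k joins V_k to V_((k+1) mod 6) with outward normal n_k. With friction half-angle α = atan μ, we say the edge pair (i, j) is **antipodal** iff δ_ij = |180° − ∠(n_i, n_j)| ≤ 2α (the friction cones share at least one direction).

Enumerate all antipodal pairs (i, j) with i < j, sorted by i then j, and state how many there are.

α = atan 0.65 = 33.02°;  2α = 66.05°
n_0 = (-0.1693, +0.9856)
n_1 = (-0.9435, +0.3313)
n_2 = (-0.6556, -0.7551)
n_3 = (+0.3066, -0.9518)
n_4 = (+0.9640, -0.2660)
n_5 = (+0.7013, +0.7129)
  (0,1): δ = 119.09°  ·
  (0,2): δ = 50.71°  ✓
  (0,3): δ = 8.11°  ✓
  (0,4): δ = 64.82°  ✓
  (0,5): δ = 125.72°  ·
  (1,2): δ = 111.62°  ·
  (1,3): δ = 52.80°  ✓
  (1,4): δ = 3.92°  ✓
  (1,5): δ = 64.82°  ✓
  (2,3): δ = 121.18°  ·
  (2,4): δ = 64.46°  ✓
  (2,5): δ = 3.57°  ✓
  (3,4): δ = 123.28°  ·
  (3,5): δ = 62.39°  ✓
  (4,5): δ = 119.10°  ·
antipodal pairs: 9

count = 9; pairs: (0,2), (0,3), (0,4), (1,3), (1,4), (1,5), (2,4), (2,5), (3,5)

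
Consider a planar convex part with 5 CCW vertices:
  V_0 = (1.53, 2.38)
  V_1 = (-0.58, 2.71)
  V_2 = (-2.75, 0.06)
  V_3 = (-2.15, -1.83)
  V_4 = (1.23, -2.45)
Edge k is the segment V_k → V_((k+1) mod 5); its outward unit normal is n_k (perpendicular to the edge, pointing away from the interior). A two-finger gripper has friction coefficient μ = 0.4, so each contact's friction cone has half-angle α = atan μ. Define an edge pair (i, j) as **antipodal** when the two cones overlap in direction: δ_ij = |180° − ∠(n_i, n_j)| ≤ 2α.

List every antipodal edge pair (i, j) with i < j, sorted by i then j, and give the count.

count = 3; pairs: (0,3), (1,4), (2,4)

α = atan 0.4 = 21.80°;  2α = 43.60°
n_0 = (+0.1545, +0.9880)
n_1 = (-0.7737, +0.6336)
n_2 = (-0.9531, -0.3026)
n_3 = (-0.1804, -0.9836)
n_4 = (+0.9981, -0.0620)
  (0,1): δ = 120.42°  ·
  (0,2): δ = 63.50°  ·
  (0,3): δ = 1.51°  ✓
  (0,4): δ = 95.33°  ·
  (1,2): δ = 123.07°  ·
  (1,3): δ = 61.08°  ·
  (1,4): δ = 35.76°  ✓
  (2,3): δ = 118.01°  ·
  (2,4): δ = 21.17°  ✓
  (3,4): δ = 83.16°  ·
antipodal pairs: 3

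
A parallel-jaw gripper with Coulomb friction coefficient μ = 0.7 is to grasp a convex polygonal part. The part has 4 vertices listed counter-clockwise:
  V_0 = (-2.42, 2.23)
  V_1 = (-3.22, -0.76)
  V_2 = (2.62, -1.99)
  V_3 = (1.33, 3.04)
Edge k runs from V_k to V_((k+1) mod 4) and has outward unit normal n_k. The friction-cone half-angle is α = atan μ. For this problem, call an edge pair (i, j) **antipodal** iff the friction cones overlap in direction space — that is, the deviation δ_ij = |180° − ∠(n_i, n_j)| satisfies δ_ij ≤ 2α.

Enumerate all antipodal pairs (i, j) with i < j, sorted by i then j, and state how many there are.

count = 3; pairs: (0,2), (1,2), (1,3)

α = atan 0.7 = 34.99°;  2α = 69.98°
n_0 = (-0.9660, +0.2585)
n_1 = (-0.2061, -0.9785)
n_2 = (+0.9687, +0.2484)
n_3 = (-0.2111, +0.9775)
  (0,1): δ = 86.91°  ·
  (0,2): δ = 29.36°  ✓
  (0,3): δ = 117.17°  ·
  (1,2): δ = 63.72°  ✓
  (1,3): δ = 24.08°  ✓
  (2,3): δ = 92.20°  ·
antipodal pairs: 3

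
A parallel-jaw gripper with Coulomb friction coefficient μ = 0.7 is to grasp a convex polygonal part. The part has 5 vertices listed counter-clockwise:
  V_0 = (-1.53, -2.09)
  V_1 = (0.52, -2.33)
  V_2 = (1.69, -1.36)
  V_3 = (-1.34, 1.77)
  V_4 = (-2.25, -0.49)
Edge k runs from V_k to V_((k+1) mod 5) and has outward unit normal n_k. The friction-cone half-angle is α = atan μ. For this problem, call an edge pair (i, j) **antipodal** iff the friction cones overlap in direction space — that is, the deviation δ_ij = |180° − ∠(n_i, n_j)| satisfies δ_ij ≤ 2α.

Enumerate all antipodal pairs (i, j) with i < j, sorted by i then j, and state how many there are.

count = 4; pairs: (0,2), (1,3), (2,3), (2,4)

α = atan 0.7 = 34.99°;  2α = 69.98°
n_0 = (-0.1163, -0.9932)
n_1 = (+0.6382, -0.7698)
n_2 = (+0.7185, +0.6955)
n_3 = (-0.9276, +0.3735)
n_4 = (-0.9119, -0.4104)
  (0,1): δ = 133.66°  ·
  (0,2): δ = 39.25°  ✓
  (0,3): δ = 74.74°  ·
  (0,4): δ = 120.91°  ·
  (1,2): δ = 85.59°  ·
  (1,3): δ = 28.41°  ✓
  (1,4): δ = 74.57°  ·
  (2,3): δ = 66.00°  ✓
  (2,4): δ = 19.84°  ✓
  (3,4): δ = 133.84°  ·
antipodal pairs: 4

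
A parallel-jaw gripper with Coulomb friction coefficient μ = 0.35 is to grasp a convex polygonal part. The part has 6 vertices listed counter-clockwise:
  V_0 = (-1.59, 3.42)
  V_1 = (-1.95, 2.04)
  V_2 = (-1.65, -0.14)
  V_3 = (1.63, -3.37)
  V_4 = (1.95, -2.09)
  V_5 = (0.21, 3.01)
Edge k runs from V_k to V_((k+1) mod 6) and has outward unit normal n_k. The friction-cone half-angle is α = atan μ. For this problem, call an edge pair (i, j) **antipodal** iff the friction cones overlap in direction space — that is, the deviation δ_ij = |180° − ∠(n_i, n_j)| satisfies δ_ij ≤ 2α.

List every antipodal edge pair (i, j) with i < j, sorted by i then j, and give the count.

count = 6; pairs: (0,3), (0,4), (1,3), (1,4), (2,4), (2,5)

α = atan 0.35 = 19.29°;  2α = 38.58°
n_0 = (-0.9676, +0.2524)
n_1 = (-0.9907, -0.1363)
n_2 = (-0.7017, -0.7125)
n_3 = (+0.9701, -0.2425)
n_4 = (+0.9464, +0.3229)
n_5 = (+0.2221, +0.9750)
  (0,1): δ = 157.54°  ·
  (0,2): δ = 119.94°  ·
  (0,3): δ = 0.58°  ✓
  (0,4): δ = 33.46°  ✓
  (0,5): δ = 91.79°  ·
  (1,2): δ = 142.40°  ·
  (1,3): δ = 21.87°  ✓
  (1,4): δ = 11.00°  ✓
  (1,5): δ = 69.33°  ·
  (2,3): δ = 59.48°  ·
  (2,4): δ = 26.60°  ✓
  (2,5): δ = 31.73°  ✓
  (3,4): δ = 147.13°  ·
  (3,5): δ = 88.80°  ·
  (4,5): δ = 121.67°  ·
antipodal pairs: 6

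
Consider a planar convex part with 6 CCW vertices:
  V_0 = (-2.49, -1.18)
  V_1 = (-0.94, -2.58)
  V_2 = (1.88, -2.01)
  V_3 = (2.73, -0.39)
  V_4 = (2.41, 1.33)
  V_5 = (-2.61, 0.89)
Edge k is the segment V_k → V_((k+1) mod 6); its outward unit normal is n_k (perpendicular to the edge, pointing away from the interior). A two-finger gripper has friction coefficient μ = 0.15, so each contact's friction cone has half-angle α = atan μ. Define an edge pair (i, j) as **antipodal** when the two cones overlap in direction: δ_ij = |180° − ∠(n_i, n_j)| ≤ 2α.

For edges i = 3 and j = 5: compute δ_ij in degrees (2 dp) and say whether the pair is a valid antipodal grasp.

δ = 7.22°, valid

α = atan 0.15 = 8.53°;  2α = 17.06°
edge 3: e_3 = (-0.32, +1.72);  n_3 = (+0.9831, +0.1829)
edge 5: e_5 = (+0.12, -2.07);  n_5 = (-0.9983, -0.0579)
∠(n_3, n_5) = 172.78°
δ = |180° − 172.78°| = 7.22°
7.22° ≤ 2α = 17.06°  →  valid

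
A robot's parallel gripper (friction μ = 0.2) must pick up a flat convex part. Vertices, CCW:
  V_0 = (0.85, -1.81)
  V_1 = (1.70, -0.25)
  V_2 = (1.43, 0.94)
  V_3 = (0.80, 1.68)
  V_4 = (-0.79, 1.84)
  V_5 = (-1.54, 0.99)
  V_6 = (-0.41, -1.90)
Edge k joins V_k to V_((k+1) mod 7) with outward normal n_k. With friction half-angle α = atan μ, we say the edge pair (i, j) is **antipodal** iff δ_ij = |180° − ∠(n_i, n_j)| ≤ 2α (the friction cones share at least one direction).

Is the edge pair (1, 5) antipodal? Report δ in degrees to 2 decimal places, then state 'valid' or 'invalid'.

δ = 8.57°, valid

α = atan 0.2 = 11.31°;  2α = 22.62°
edge 1: e_1 = (-0.27, +1.19);  n_1 = (+0.9752, +0.2213)
edge 5: e_5 = (+1.13, -2.89);  n_5 = (-0.9313, -0.3642)
∠(n_1, n_5) = 171.43°
δ = |180° − 171.43°| = 8.57°
8.57° ≤ 2α = 22.62°  →  valid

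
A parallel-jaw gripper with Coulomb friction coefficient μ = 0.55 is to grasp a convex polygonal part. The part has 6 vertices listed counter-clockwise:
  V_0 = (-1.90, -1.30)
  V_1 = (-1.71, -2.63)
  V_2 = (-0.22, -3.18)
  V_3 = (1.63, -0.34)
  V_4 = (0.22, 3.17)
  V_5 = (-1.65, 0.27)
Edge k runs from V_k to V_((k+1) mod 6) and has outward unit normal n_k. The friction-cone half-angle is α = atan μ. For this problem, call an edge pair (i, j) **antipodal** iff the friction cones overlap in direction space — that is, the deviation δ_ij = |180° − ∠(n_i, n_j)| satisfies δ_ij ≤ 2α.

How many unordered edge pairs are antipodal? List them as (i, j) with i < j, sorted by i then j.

α = atan 0.55 = 28.81°;  2α = 57.62°
n_0 = (-0.9899, -0.1414)
n_1 = (-0.3463, -0.9381)
n_2 = (+0.8379, -0.5458)
n_3 = (+0.9279, +0.3728)
n_4 = (-0.8404, +0.5419)
n_5 = (-0.9876, +0.1573)
  (0,1): δ = 118.39°  ·
  (0,2): δ = 41.21°  ✓
  (0,3): δ = 13.76°  ✓
  (0,4): δ = 139.05°  ·
  (0,5): δ = 162.82°  ·
  (1,2): δ = 102.82°  ·
  (1,3): δ = 47.85°  ✓
  (1,4): δ = 77.45°  ·
  (1,5): δ = 101.21°  ·
  (2,3): δ = 125.03°  ·
  (2,4): δ = 0.27°  ✓
  (2,5): δ = 24.03°  ✓
  (3,4): δ = 54.70°  ✓
  (3,5): δ = 30.93°  ✓
  (4,5): δ = 156.23°  ·
antipodal pairs: 7

count = 7; pairs: (0,2), (0,3), (1,3), (2,4), (2,5), (3,4), (3,5)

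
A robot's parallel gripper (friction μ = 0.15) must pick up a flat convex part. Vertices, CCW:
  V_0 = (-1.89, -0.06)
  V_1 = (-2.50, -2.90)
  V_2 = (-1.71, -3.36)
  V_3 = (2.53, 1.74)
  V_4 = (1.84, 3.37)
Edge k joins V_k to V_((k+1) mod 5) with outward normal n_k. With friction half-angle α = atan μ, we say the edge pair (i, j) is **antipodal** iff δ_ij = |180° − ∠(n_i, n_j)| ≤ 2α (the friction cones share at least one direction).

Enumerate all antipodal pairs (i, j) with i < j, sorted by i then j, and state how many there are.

α = atan 0.15 = 8.53°;  2α = 17.06°
n_0 = (-0.9777, +0.2100)
n_1 = (-0.5032, -0.8642)
n_2 = (+0.7690, -0.6393)
n_3 = (+0.9209, +0.3898)
n_4 = (-0.6769, +0.7361)
  (0,1): δ = 108.09°  ·
  (0,2): δ = 27.62°  ·
  (0,3): δ = 35.07°  ·
  (0,4): δ = 144.72°  ·
  (1,2): δ = 99.53°  ·
  (1,3): δ = 36.85°  ·
  (1,4): δ = 72.81°  ·
  (2,3): δ = 117.32°  ·
  (2,4): δ = 7.66°  ✓
  (3,4): δ = 70.34°  ·
antipodal pairs: 1

count = 1; pairs: (2,4)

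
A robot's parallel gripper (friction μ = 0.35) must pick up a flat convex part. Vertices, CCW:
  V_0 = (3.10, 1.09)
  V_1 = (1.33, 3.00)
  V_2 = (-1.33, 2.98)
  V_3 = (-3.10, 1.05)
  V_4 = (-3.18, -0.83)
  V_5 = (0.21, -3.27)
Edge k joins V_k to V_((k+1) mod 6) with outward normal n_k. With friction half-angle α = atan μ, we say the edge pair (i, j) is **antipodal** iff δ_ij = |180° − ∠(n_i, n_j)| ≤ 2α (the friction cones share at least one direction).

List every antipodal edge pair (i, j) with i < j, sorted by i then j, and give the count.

α = atan 0.35 = 19.29°;  2α = 38.58°
n_0 = (+0.7335, +0.6797)
n_1 = (-0.0075, +1.0000)
n_2 = (-0.7370, +0.6759)
n_3 = (-0.9991, +0.0425)
n_4 = (-0.5842, -0.8116)
n_5 = (+0.8335, -0.5525)
  (0,1): δ = 132.39°  ·
  (0,2): δ = 85.35°  ·
  (0,3): δ = 45.26°  ·
  (0,4): δ = 11.43°  ✓
  (0,5): δ = 103.64°  ·
  (1,2): δ = 132.95°  ·
  (1,3): δ = 92.87°  ·
  (1,4): δ = 36.18°  ✓
  (1,5): δ = 56.03°  ·
  (2,3): δ = 139.91°  ·
  (2,4): δ = 83.22°  ·
  (2,5): δ = 8.99°  ✓
  (3,4): δ = 123.31°  ·
  (3,5): δ = 31.10°  ✓
  (4,5): δ = 87.79°  ·
antipodal pairs: 4

count = 4; pairs: (0,4), (1,4), (2,5), (3,5)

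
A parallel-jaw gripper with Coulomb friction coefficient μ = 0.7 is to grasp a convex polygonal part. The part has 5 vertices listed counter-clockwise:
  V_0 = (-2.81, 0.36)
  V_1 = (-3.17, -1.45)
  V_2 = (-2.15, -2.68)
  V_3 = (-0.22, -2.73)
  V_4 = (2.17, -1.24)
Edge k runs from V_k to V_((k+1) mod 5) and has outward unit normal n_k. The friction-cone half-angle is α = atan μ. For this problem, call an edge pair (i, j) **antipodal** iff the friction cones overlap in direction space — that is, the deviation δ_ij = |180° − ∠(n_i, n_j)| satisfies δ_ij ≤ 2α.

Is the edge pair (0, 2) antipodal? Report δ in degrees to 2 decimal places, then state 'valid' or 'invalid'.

α = atan 0.7 = 34.99°;  2α = 69.98°
edge 0: e_0 = (-0.36, -1.81);  n_0 = (-0.9808, +0.1951)
edge 2: e_2 = (+1.93, -0.05);  n_2 = (-0.0259, -0.9997)
∠(n_0, n_2) = 99.77°
δ = |180° − 99.77°| = 80.23°
80.23° > 2α = 69.98°  →  invalid

δ = 80.23°, invalid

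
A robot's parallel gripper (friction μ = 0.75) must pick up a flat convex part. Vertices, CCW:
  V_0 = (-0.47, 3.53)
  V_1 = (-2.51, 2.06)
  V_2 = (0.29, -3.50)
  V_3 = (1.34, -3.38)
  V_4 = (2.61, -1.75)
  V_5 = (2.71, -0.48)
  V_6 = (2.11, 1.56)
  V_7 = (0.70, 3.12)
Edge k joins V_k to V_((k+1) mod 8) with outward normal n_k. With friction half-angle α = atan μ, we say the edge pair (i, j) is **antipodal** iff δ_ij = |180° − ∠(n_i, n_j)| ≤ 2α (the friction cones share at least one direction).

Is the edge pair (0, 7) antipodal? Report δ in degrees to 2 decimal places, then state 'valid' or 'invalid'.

α = atan 0.75 = 36.87°;  2α = 73.74°
edge 0: e_0 = (-2.04, -1.47);  n_0 = (-0.5846, +0.8113)
edge 7: e_7 = (-1.17, +0.41);  n_7 = (+0.3307, +0.9437)
∠(n_0, n_7) = 55.09°
δ = |180° − 55.09°| = 124.91°
124.91° > 2α = 73.74°  →  invalid

δ = 124.91°, invalid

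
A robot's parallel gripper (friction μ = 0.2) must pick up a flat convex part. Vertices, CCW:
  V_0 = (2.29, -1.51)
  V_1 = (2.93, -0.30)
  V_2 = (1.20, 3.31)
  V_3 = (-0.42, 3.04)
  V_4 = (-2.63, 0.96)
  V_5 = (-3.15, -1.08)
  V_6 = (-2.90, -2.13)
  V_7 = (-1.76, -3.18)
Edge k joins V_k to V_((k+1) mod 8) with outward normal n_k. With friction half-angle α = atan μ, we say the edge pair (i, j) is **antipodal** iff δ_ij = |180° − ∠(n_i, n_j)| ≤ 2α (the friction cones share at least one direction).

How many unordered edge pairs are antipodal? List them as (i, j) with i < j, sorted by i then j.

α = atan 0.2 = 11.31°;  2α = 22.62°
n_0 = (+0.8840, -0.4676)
n_1 = (+0.9018, +0.4322)
n_2 = (-0.1644, +0.9864)
n_3 = (-0.6854, +0.7282)
n_4 = (-0.9690, +0.2470)
n_5 = (-0.9728, -0.2316)
n_6 = (-0.6775, -0.7355)
n_7 = (+0.3812, -0.9245)
  (0,1): δ = 126.52°  ·
  (0,2): δ = 52.66°  ·
  (0,3): δ = 18.86°  ✓
  (0,4): δ = 13.58°  ✓
  (0,5): δ = 41.27°  ·
  (0,6): δ = 75.23°  ·
  (0,7): δ = 140.28°  ·
  (1,2): δ = 106.14°  ·
  (1,3): δ = 72.34°  ·
  (1,4): δ = 39.91°  ·
  (1,5): δ = 12.21°  ✓
  (1,6): δ = 21.75°  ✓
  (1,7): δ = 86.80°  ·
  (2,3): δ = 146.20°  ·
  (2,4): δ = 113.76°  ·
  (2,5): δ = 86.07°  ·
  (2,6): δ = 52.11°  ·
  (2,7): δ = 12.95°  ✓
  (3,4): δ = 147.56°  ·
  (3,5): δ = 119.87°  ·
  (3,6): δ = 85.91°  ·
  (3,7): δ = 20.86°  ✓
  (4,5): δ = 152.31°  ·
  (4,6): δ = 118.35°  ·
  (4,7): δ = 53.29°  ·
  (5,6): δ = 146.04°  ·
  (5,7): δ = 80.98°  ·
  (6,7): δ = 114.94°  ·
antipodal pairs: 6

count = 6; pairs: (0,3), (0,4), (1,5), (1,6), (2,7), (3,7)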